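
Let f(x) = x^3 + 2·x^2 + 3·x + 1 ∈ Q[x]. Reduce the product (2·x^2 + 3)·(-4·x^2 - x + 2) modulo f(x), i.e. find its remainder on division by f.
a · b ≡ -12·x^2 - 37·x - 8 (mod f(x))

First multiply in Q[x] without reducing: a · b = -8·x^4 - 2·x^3 - 8·x^2 - 3·x + 6. Now divide by f(x) = x^3 + 2·x^2 + 3·x + 1, eliminating the leading term at each step:
  leading term -8·x^4: subtract (-8·x)·f(x) = -8·x^4 - 16·x^3 - 24·x^2 - 8·x, leaving 14·x^3 + 16·x^2 + 5·x + 6
  leading term 14·x^3: subtract (14)·f(x) = 14·x^3 + 28·x^2 + 42·x + 14, leaving -12·x^2 - 37·x - 8
The degree is now < 3, so this is the remainder. Hence a · b ≡ -12·x^2 - 37·x - 8 in Q[x]/(f).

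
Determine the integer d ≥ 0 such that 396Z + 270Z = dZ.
In the PID Z, (a, b) is generated by gcd(a, b). Compute gcd(396, 270) with the extended Euclidean algorithm, tracking rows (r, s, t) with s·396 + t·270 = r:
  row A: (396, 1, 0)   [1·396 + 0·270 = 396]
  row B: (270, 0, 1)   [0·396 + 1·270 = 270]
  396 = 1·270 + 126   → row C = row A − 1·row B = (126, 1, −1)   [check: 1·396 − 1·270 = 126]
  270 = 2·126 + 18   → row D = row B − 2·row C = (18, −2, 3)   [check: −2·396 + 3·270 = 18]
  126 = 7·18 + 0   → remainder 0, stop. gcd = 18 (last nonzero row D).
So gcd(396, 270) = 18, with Bézout identity −2·396 + 3·270 = 18. Containment (⊇): the Bézout identity exhibits 18 as an element of (396, 270), giving (18) ⊆ (396, 270). Containment (⊆): since 18 | 396 and 18 | 270 (396 = 18·22, 270 = 18·15), every Z-linear combination of 396 and 270 is divisible by 18, so (396, 270) ⊆ (18). Therefore (396, 270) = (18), d = 18.

Final answer: (396, 270) = (18); d = 18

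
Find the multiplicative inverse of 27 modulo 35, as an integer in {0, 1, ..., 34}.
27^(−1) ≡ 13 (mod 35)

Apply the extended Euclidean algorithm to (35, 27), tracking rows (r, s, t) with s·35 + t·27 = r. Each division r_prev = q·r_cur + r_new produces the new row as (previous row) − q·(current row):
  row A: (35, 1, 0)   [1·35 + 0·27 = 35]
  row B: (27, 0, 1)   [0·35 + 1·27 = 27]
  35 = 1·27 + 8   → row C = row A − 1·row B = (8, 1, −1)   [check: 1·35 − 1·27 = 8]
  27 = 3·8 + 3   → row D = row B − 3·row C = (3, −3, 4)   [check: −3·35 + 4·27 = 3]
  8 = 2·3 + 2   → row E = row C − 2·row D = (2, 7, −9)   [check: 7·35 − 9·27 = 2]
  3 = 1·2 + 1   → row F = row D − 1·row E = (1, −10, 13)   [check: −10·35 + 13·27 = 1]
  2 = 2·1 + 0   → remainder 0, stop. gcd = 1 (last nonzero row F).
The gcd is 1, so 27 is invertible mod 35. The last nonzero row gives −10·35 + 13·27 = 1, so t = 13. So 27^(−1) ≡ 13 (mod 35). Verify: 27 · 13 = 351 ≡ 1 (mod 35). ✓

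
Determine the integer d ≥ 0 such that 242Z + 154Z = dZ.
(242, 154) = (22); d = 22

In the PID Z, (a, b) is generated by gcd(a, b). Compute gcd(242, 154) with the extended Euclidean algorithm, tracking rows (r, s, t) with s·242 + t·154 = r:
  row A: (242, 1, 0)   [1·242 + 0·154 = 242]
  row B: (154, 0, 1)   [0·242 + 1·154 = 154]
  242 = 1·154 + 88   → row C = row A − 1·row B = (88, 1, −1)   [check: 1·242 − 1·154 = 88]
  154 = 1·88 + 66   → row D = row B − 1·row C = (66, −1, 2)   [check: −1·242 + 2·154 = 66]
  88 = 1·66 + 22   → row E = row C − 1·row D = (22, 2, −3)   [check: 2·242 − 3·154 = 22]
  66 = 3·22 + 0   → remainder 0, stop. gcd = 22 (last nonzero row E).
So gcd(242, 154) = 22, with Bézout identity 2·242 − 3·154 = 22. Containment (⊇): the Bézout identity exhibits 22 as an element of (242, 154), giving (22) ⊆ (242, 154). Containment (⊆): since 22 | 242 and 22 | 154 (242 = 22·11, 154 = 22·7), every Z-linear combination of 242 and 154 is divisible by 22, so (242, 154) ⊆ (22). Therefore (242, 154) = (22), d = 22.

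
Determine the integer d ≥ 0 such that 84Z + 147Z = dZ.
In the PID Z, (a, b) is generated by gcd(a, b). Compute gcd(147, 84) with the extended Euclidean algorithm, tracking rows (r, s, t) with s·147 + t·84 = r:
  row A: (147, 1, 0)   [1·147 + 0·84 = 147]
  row B: (84, 0, 1)   [0·147 + 1·84 = 84]
  147 = 1·84 + 63   → row C = row A − 1·row B = (63, 1, −1)   [check: 1·147 − 1·84 = 63]
  84 = 1·63 + 21   → row D = row B − 1·row C = (21, −1, 2)   [check: −1·147 + 2·84 = 21]
  63 = 3·21 + 0   → remainder 0, stop. gcd = 21 (last nonzero row D).
So gcd(84, 147) = 21, with Bézout identity −1·147 + 2·84 = 21. Containment (⊇): the Bézout identity exhibits 21 as an element of (84, 147), giving (21) ⊆ (84, 147). Containment (⊆): since 21 | 84 and 21 | 147 (84 = 21·4, 147 = 21·7), every Z-linear combination of 84 and 147 is divisible by 21, so (84, 147) ⊆ (21). Therefore (84, 147) = (21), d = 21.

Final answer: (84, 147) = (21); d = 21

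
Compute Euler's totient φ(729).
φ is multiplicative, with φ(p^e) = p^e − p^(e−1). Factorise 729 = 3^6. Then
  φ(729) = (3^6 − 3^5) = 486 = 486.

Final answer: φ(729) = 486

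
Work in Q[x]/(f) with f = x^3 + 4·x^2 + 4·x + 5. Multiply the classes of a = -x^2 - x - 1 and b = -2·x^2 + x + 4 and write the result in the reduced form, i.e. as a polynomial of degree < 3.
First multiply in Q[x] without reducing: a · b = 2·x^4 + x^3 - 3·x^2 - 5·x - 4. Now divide by f(x) = x^3 + 4·x^2 + 4·x + 5, eliminating the leading term at each step:
  leading term 2·x^4: subtract (2·x)·f(x) = 2·x^4 + 8·x^3 + 8·x^2 + 10·x, leaving -7·x^3 - 11·x^2 - 15·x - 4
  leading term -7·x^3: subtract (-7)·f(x) = -7·x^3 - 28·x^2 - 28·x - 35, leaving 17·x^2 + 13·x + 31
The degree is now < 3, so this is the remainder. Hence a · b ≡ 17·x^2 + 13·x + 31 in Q[x]/(f).

Final answer: a · b ≡ 17·x^2 + 13·x + 31 (mod f(x))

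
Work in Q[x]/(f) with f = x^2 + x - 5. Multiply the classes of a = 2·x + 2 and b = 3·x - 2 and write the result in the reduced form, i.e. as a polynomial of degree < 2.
a · b ≡ 26 - 4·x (mod f(x))

First multiply in Q[x] without reducing: a · b = 6·x^2 + 2·x - 4. Now divide by f(x) = x^2 + x - 5, eliminating the leading term at each step:
  leading term 6·x^2: subtract (6)·f(x) = 6·x^2 + 6·x - 30, leaving 26 - 4·x
The degree is now < 2, so this is the remainder. Hence a · b ≡ 26 - 4·x in Q[x]/(f).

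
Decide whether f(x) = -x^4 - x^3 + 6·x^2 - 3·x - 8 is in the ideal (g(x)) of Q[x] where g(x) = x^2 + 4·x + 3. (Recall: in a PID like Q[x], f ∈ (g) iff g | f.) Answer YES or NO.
In Q[x] the ideal (g) consists of all multiples of g, so f ∈ (g) iff g | f, i.e. iff the remainder of f on division by g is 0. Divide f by g (g is monic, so eliminate the leading term of the running remainder at each step):
  leading term -x^4: subtract (-x^2)·g(x) = -x^4 - 4·x^3 - 3·x^2, leaving 3·x^3 + 9·x^2 - 3·x - 8
  leading term 3·x^3: subtract (3·x)·g(x) = 3·x^3 + 12·x^2 + 9·x, leaving -3·x^2 - 12·x - 8
  leading term -3·x^2: subtract (-3)·g(x) = -3·x^2 - 12·x - 9, leaving 1
The remainder r(x) = 1 ≠ 0 (and deg r < deg g), so g ∤ f, i.e. f ∉ (g).

Final answer: NO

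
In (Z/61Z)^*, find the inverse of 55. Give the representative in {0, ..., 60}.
Apply the extended Euclidean algorithm to (61, 55), tracking rows (r, s, t) with s·61 + t·55 = r. Each division r_prev = q·r_cur + r_new produces the new row as (previous row) − q·(current row):
  row A: (61, 1, 0)   [1·61 + 0·55 = 61]
  row B: (55, 0, 1)   [0·61 + 1·55 = 55]
  61 = 1·55 + 6   → row C = row A − 1·row B = (6, 1, −1)   [check: 1·61 − 1·55 = 6]
  55 = 9·6 + 1   → row D = row B − 9·row C = (1, −9, 10)   [check: −9·61 + 10·55 = 1]
  6 = 6·1 + 0   → remainder 0, stop. gcd = 1 (last nonzero row D).
The gcd is 1, so 55 is invertible mod 61. The last nonzero row gives −9·61 + 10·55 = 1, so t = 10. So 55^(−1) ≡ 10 (mod 61). Verify: 55 · 10 = 550 ≡ 1 (mod 61). ✓

Final answer: 55^(−1) ≡ 10 (mod 61)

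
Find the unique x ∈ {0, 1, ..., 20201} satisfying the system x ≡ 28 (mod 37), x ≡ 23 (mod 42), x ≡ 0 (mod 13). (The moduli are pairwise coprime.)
The moduli 37, 42, 13 are pairwise coprime, so by the CRT there is a unique solution mod 37·42·13 = 20202.
Solve by successive substitution. Start with x ≡ 28 (mod 37).
  Combine with x ≡ 23 (mod 42): write x = 28 + 37·t and require 28 + 37·t ≡ 23 (mod 42), i.e. 37·t ≡ 23 − 28 ≡ 37 (mod 42). Since 37^(−1) ≡ 25 (mod 42), t ≡ 25·37 ≡ 1 (mod 42). So x ≡ 28 + 37·1 = 65 (mod 1554).
  Combine with x ≡ 0 (mod 13): write x = 65 + 1554·t and require 65 + 1554·t ≡ 0 (mod 13), i.e. 1554·t ≡ 0 − 65 ≡ 0 (mod 13). Since 1554^(−1) ≡ 2 (mod 13) (1554 ≡ 7 (mod 13)), t ≡ 2·0 ≡ 0 (mod 13). So x ≡ 65 + 1554·0 = 65 (mod 20202).
Unique solution in [0, 20202): x = 65.

Final answer: x ≡ 65 (mod 20202); the representative in [0, 20202) is 65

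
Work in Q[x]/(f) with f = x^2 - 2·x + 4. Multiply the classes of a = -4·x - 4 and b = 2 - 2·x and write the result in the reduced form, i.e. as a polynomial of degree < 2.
a · b ≡ 16·x - 40 (mod f(x))

First multiply in Q[x] without reducing: a · b = 8·x^2 - 8. Now divide by f(x) = x^2 - 2·x + 4, eliminating the leading term at each step:
  leading term 8·x^2: subtract (8)·f(x) = 8·x^2 - 16·x + 32, leaving 16·x - 40
The degree is now < 2, so this is the remainder. Hence a · b ≡ 16·x - 40 in Q[x]/(f).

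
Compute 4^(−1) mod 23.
Apply the extended Euclidean algorithm to (23, 4), tracking rows (r, s, t) with s·23 + t·4 = r. Each division r_prev = q·r_cur + r_new produces the new row as (previous row) − q·(current row):
  row A: (23, 1, 0)   [1·23 + 0·4 = 23]
  row B: (4, 0, 1)   [0·23 + 1·4 = 4]
  23 = 5·4 + 3   → row C = row A − 5·row B = (3, 1, −5)   [check: 1·23 − 5·4 = 3]
  4 = 1·3 + 1   → row D = row B − 1·row C = (1, −1, 6)   [check: −1·23 + 6·4 = 1]
  3 = 3·1 + 0   → remainder 0, stop. gcd = 1 (last nonzero row D).
The gcd is 1, so 4 is invertible mod 23. The last nonzero row gives −1·23 + 6·4 = 1, so t = 6. So 4^(−1) ≡ 6 (mod 23). Verify: 4 · 6 = 24 ≡ 1 (mod 23). ✓

Final answer: 4^(−1) ≡ 6 (mod 23)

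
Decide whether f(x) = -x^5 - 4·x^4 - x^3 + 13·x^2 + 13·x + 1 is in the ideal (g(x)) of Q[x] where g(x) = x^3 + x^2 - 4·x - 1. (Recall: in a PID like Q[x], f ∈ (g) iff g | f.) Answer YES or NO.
In Q[x] the ideal (g) consists of all multiples of g, so f ∈ (g) iff g | f, i.e. iff the remainder of f on division by g is 0. Divide f by g (g is monic, so eliminate the leading term of the running remainder at each step):
  leading term -x^5: subtract (-x^2)·g(x) = -x^5 - x^4 + 4·x^3 + x^2, leaving -3·x^4 - 5·x^3 + 12·x^2 + 13·x + 1
  leading term -3·x^4: subtract (-3·x)·g(x) = -3·x^4 - 3·x^3 + 12·x^2 + 3·x, leaving -2·x^3 + 10·x + 1
  leading term -2·x^3: subtract (-2)·g(x) = -2·x^3 - 2·x^2 + 8·x + 2, leaving 2·x^2 + 2·x - 1
The remainder r(x) = 2·x^2 + 2·x - 1 ≠ 0 (and deg r < deg g), so g ∤ f, i.e. f ∉ (g).

Final answer: NO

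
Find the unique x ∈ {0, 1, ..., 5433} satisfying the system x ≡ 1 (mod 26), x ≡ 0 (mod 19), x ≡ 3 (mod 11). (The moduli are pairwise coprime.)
The moduli 26, 19, 11 are pairwise coprime, so by the CRT there is a unique solution mod 26·19·11 = 5434.
Solve by successive substitution. Start with x ≡ 1 (mod 26).
  Combine with x ≡ 0 (mod 19): write x = 1 + 26·t and require 1 + 26·t ≡ 0 (mod 19), i.e. 26·t ≡ 0 − 1 ≡ 18 (mod 19). Since 26^(−1) ≡ 11 (mod 19) (26 ≡ 7 (mod 19)), t ≡ 11·18 ≡ 8 (mod 19). So x ≡ 1 + 26·8 = 209 (mod 494).
  Combine with x ≡ 3 (mod 11): write x = 209 + 494·t and require 209 + 494·t ≡ 3 (mod 11), i.e. 494·t ≡ 3 − 209 ≡ 3 (mod 11). Since 494^(−1) ≡ 10 (mod 11) (494 ≡ 10 (mod 11)), t ≡ 10·3 ≡ 8 (mod 11). So x ≡ 209 + 494·8 = 4161 (mod 5434).
Unique solution in [0, 5434): x = 4161.

Final answer: x ≡ 4161 (mod 5434); the representative in [0, 5434) is 4161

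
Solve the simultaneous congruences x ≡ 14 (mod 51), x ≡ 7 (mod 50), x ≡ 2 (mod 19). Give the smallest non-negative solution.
x ≡ 37907 (mod 48450); the representative in [0, 48450) is 37907

The moduli 51, 50, 19 are pairwise coprime, so by the CRT there is a unique solution mod 51·50·19 = 48450.
Solve by successive substitution. Start with x ≡ 14 (mod 51).
  Combine with x ≡ 7 (mod 50): write x = 14 + 51·t and require 14 + 51·t ≡ 7 (mod 50), i.e. 51·t ≡ 7 − 14 ≡ 43 (mod 50). Since 51^(−1) ≡ 1 (mod 50) (51 ≡ 1 (mod 50)), t ≡ 1·43 ≡ 43 (mod 50). So x ≡ 14 + 51·43 = 2207 (mod 2550).
  Combine with x ≡ 2 (mod 19): write x = 2207 + 2550·t and require 2207 + 2550·t ≡ 2 (mod 19), i.e. 2550·t ≡ 2 − 2207 ≡ 18 (mod 19). Since 2550^(−1) ≡ 5 (mod 19) (2550 ≡ 4 (mod 19)), t ≡ 5·18 ≡ 14 (mod 19). So x ≡ 2207 + 2550·14 = 37907 (mod 48450).
Unique solution in [0, 48450): x = 37907.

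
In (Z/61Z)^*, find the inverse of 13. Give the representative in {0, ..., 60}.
13^(−1) ≡ 47 (mod 61)

Apply the extended Euclidean algorithm to (61, 13), tracking rows (r, s, t) with s·61 + t·13 = r. Each division r_prev = q·r_cur + r_new produces the new row as (previous row) − q·(current row):
  row A: (61, 1, 0)   [1·61 + 0·13 = 61]
  row B: (13, 0, 1)   [0·61 + 1·13 = 13]
  61 = 4·13 + 9   → row C = row A − 4·row B = (9, 1, −4)   [check: 1·61 − 4·13 = 9]
  13 = 1·9 + 4   → row D = row B − 1·row C = (4, −1, 5)   [check: −1·61 + 5·13 = 4]
  9 = 2·4 + 1   → row E = row C − 2·row D = (1, 3, −14)   [check: 3·61 − 14·13 = 1]
  4 = 4·1 + 0   → remainder 0, stop. gcd = 1 (last nonzero row E).
The gcd is 1, so 13 is invertible mod 61. The last nonzero row gives 3·61 − 14·13 = 1, so t = −14. So 13^(−1) ≡ −14 ≡ 47 (mod 61). Verify: 13 · 47 = 611 ≡ 1 (mod 61). ✓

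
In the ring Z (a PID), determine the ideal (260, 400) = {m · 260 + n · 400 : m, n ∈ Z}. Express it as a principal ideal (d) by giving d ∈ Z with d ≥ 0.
(260, 400) = (20); d = 20

In the PID Z, (a, b) is generated by gcd(a, b). Compute gcd(400, 260) with the extended Euclidean algorithm, tracking rows (r, s, t) with s·400 + t·260 = r:
  row A: (400, 1, 0)   [1·400 + 0·260 = 400]
  row B: (260, 0, 1)   [0·400 + 1·260 = 260]
  400 = 1·260 + 140   → row C = row A − 1·row B = (140, 1, −1)   [check: 1·400 − 1·260 = 140]
  260 = 1·140 + 120   → row D = row B − 1·row C = (120, −1, 2)   [check: −1·400 + 2·260 = 120]
  140 = 1·120 + 20   → row E = row C − 1·row D = (20, 2, −3)   [check: 2·400 − 3·260 = 20]
  120 = 6·20 + 0   → remainder 0, stop. gcd = 20 (last nonzero row E).
So gcd(260, 400) = 20, with Bézout identity 2·400 − 3·260 = 20. Containment (⊇): the Bézout identity exhibits 20 as an element of (260, 400), giving (20) ⊆ (260, 400). Containment (⊆): since 20 | 260 and 20 | 400 (260 = 20·13, 400 = 20·20), every Z-linear combination of 260 and 400 is divisible by 20, so (260, 400) ⊆ (20). Therefore (260, 400) = (20), d = 20.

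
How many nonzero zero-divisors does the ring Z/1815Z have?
Z/1815Z has 934 nonzero zero-divisors

In Z/1815Z each nonzero element is either a unit (gcd with 1815 is 1) or a zero-divisor (gcd > 1). The number of units is φ(1815): factorise 1815 = 3 · 5 · 11^2, so φ(1815) = (3 − 1) · (5 − 1) · (11^2 − 11^1) = 2 · 4 · 110 = 880. The nonzero elements number 1815 − 1 = 1814. Hence the nonzero zero-divisors number 1814 − 880 = 934.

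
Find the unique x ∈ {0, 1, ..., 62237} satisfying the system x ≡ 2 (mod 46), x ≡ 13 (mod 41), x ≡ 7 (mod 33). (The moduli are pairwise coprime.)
x ≡ 18586 (mod 62238); the representative in [0, 62238) is 18586

The moduli 46, 41, 33 are pairwise coprime, so by the CRT there is a unique solution mod 46·41·33 = 62238.
Solve by successive substitution. Start with x ≡ 2 (mod 46).
  Combine with x ≡ 13 (mod 41): write x = 2 + 46·t and require 2 + 46·t ≡ 13 (mod 41), i.e. 46·t ≡ 13 − 2 ≡ 11 (mod 41). Since 46^(−1) ≡ 33 (mod 41) (46 ≡ 5 (mod 41)), t ≡ 33·11 ≡ 35 (mod 41). So x ≡ 2 + 46·35 = 1612 (mod 1886).
  Combine with x ≡ 7 (mod 33): write x = 1612 + 1886·t and require 1612 + 1886·t ≡ 7 (mod 33), i.e. 1886·t ≡ 7 − 1612 ≡ 12 (mod 33). Since 1886^(−1) ≡ 20 (mod 33) (1886 ≡ 5 (mod 33)), t ≡ 20·12 ≡ 9 (mod 33). So x ≡ 1612 + 1886·9 = 18586 (mod 62238).
Unique solution in [0, 62238): x = 18586.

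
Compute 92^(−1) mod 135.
92^(−1) ≡ 113 (mod 135)

Apply the extended Euclidean algorithm to (135, 92), tracking rows (r, s, t) with s·135 + t·92 = r. Each division r_prev = q·r_cur + r_new produces the new row as (previous row) − q·(current row):
  row A: (135, 1, 0)   [1·135 + 0·92 = 135]
  row B: (92, 0, 1)   [0·135 + 1·92 = 92]
  135 = 1·92 + 43   → row C = row A − 1·row B = (43, 1, −1)   [check: 1·135 − 1·92 = 43]
  92 = 2·43 + 6   → row D = row B − 2·row C = (6, −2, 3)   [check: −2·135 + 3·92 = 6]
  43 = 7·6 + 1   → row E = row C − 7·row D = (1, 15, −22)   [check: 15·135 − 22·92 = 1]
  6 = 6·1 + 0   → remainder 0, stop. gcd = 1 (last nonzero row E).
The gcd is 1, so 92 is invertible mod 135. The last nonzero row gives 15·135 − 22·92 = 1, so t = −22. So 92^(−1) ≡ −22 ≡ 113 (mod 135). Verify: 92 · 113 = 10396 ≡ 1 (mod 135). ✓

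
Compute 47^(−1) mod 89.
Apply the extended Euclidean algorithm to (89, 47), tracking rows (r, s, t) with s·89 + t·47 = r. Each division r_prev = q·r_cur + r_new produces the new row as (previous row) − q·(current row):
  row A: (89, 1, 0)   [1·89 + 0·47 = 89]
  row B: (47, 0, 1)   [0·89 + 1·47 = 47]
  89 = 1·47 + 42   → row C = row A − 1·row B = (42, 1, −1)   [check: 1·89 − 1·47 = 42]
  47 = 1·42 + 5   → row D = row B − 1·row C = (5, −1, 2)   [check: −1·89 + 2·47 = 5]
  42 = 8·5 + 2   → row E = row C − 8·row D = (2, 9, −17)   [check: 9·89 − 17·47 = 2]
  5 = 2·2 + 1   → row F = row D − 2·row E = (1, −19, 36)   [check: −19·89 + 36·47 = 1]
  2 = 2·1 + 0   → remainder 0, stop. gcd = 1 (last nonzero row F).
The gcd is 1, so 47 is invertible mod 89. The last nonzero row gives −19·89 + 36·47 = 1, so t = 36. So 47^(−1) ≡ 36 (mod 89). Verify: 47 · 36 = 1692 ≡ 1 (mod 89). ✓

Final answer: 47^(−1) ≡ 36 (mod 89)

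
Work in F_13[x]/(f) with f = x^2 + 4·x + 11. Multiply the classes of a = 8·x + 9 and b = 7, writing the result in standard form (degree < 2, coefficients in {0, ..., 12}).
a · b ≡ 4·x + 11 (mod f(x))

Multiply as integer polynomials: a · b = 56·x + 63. Reducing coefficients mod 13: a · b ≡ 4·x + 11. This already has degree < 2, so no reduction by f is needed. Hence a · b ≡ 4·x + 11 in F_13[x]/(f).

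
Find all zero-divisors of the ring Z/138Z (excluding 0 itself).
An element a ∈ Z/138Z (with a ≠ 0) is a zero-divisor iff gcd(a, 138) > 1 (because a is a unit precisely when gcd(a, n) = 1, and in Z/nZ every nonzero, non-unit element is a zero-divisor). Scan a = 1, ..., 137 and keep those with gcd(a, 138) > 1:
  gcd(2, 138) = 2, gcd(3, 138) = 3, gcd(4, 138) = 2, gcd(6, 138) = 6, gcd(8, 138) = 2, gcd(9, 138) = 3, gcd(10, 138) = 2, gcd(12, 138) = 6, gcd(14, 138) = 2, gcd(15, 138) = 3, gcd(16, 138) = 2, gcd(18, 138) = 6, gcd(20, 138) = 2, gcd(21, 138) = 3, gcd(22, 138) = 2, gcd(23, 138) = 23, gcd(24, 138) = 6, gcd(26, 138) = 2, gcd(27, 138) = 3, gcd(28, 138) = 2, gcd(30, 138) = 6, gcd(32, 138) = 2, gcd(33, 138) = 3, gcd(34, 138) = 2, gcd(36, 138) = 6, gcd(38, 138) = 2, gcd(39, 138) = 3, gcd(40, 138) = 2, gcd(42, 138) = 6, gcd(44, 138) = 2, gcd(45, 138) = 3, gcd(46, 138) = 46, gcd(48, 138) = 6, gcd(50, 138) = 2, gcd(51, 138) = 3, gcd(52, 138) = 2, gcd(54, 138) = 6, gcd(56, 138) = 2, gcd(57, 138) = 3, gcd(58, 138) = 2, gcd(60, 138) = 6, gcd(62, 138) = 2, gcd(63, 138) = 3, gcd(64, 138) = 2, gcd(66, 138) = 6, gcd(68, 138) = 2, gcd(69, 138) = 69, gcd(70, 138) = 2, gcd(72, 138) = 6, gcd(74, 138) = 2, gcd(75, 138) = 3, gcd(76, 138) = 2, gcd(78, 138) = 6, gcd(80, 138) = 2, gcd(81, 138) = 3, gcd(82, 138) = 2, gcd(84, 138) = 6, gcd(86, 138) = 2, gcd(87, 138) = 3, gcd(88, 138) = 2, gcd(90, 138) = 6, gcd(92, 138) = 46, gcd(93, 138) = 3, gcd(94, 138) = 2, gcd(96, 138) = 6, gcd(98, 138) = 2, gcd(99, 138) = 3, gcd(100, 138) = 2, gcd(102, 138) = 6, gcd(104, 138) = 2, gcd(105, 138) = 3, gcd(106, 138) = 2, gcd(108, 138) = 6, gcd(110, 138) = 2, gcd(111, 138) = 3, gcd(112, 138) = 2, gcd(114, 138) = 6, gcd(115, 138) = 23, gcd(116, 138) = 2, gcd(117, 138) = 3, gcd(118, 138) = 2, gcd(120, 138) = 6, gcd(122, 138) = 2, gcd(123, 138) = 3, gcd(124, 138) = 2, gcd(126, 138) = 6, gcd(128, 138) = 2, gcd(129, 138) = 3, gcd(130, 138) = 2, gcd(132, 138) = 6, gcd(134, 138) = 2, gcd(135, 138) = 3, gcd(136, 138) = 2.
All other a ∈ {1, ..., 137} have gcd(a, 138) = 1 and are units. So the nonzero zero-divisors are exactly the 93 values of a appearing in this scan.

Final answer: nonzero zero-divisors of Z/138Z = {2, 3, 4, 6, 8, 9, 10, 12, 14, 15, 16, 18, 20, 21, 22, 23, 24, 26, 27, 28, 30, 32, 33, 34, 36, 38, 39, 40, 42, 44, 45, 46, 48, 50, 51, 52, 54, 56, 57, 58, 60, 62, 63, 64, 66, 68, 69, 70, 72, 74, 75, 76, 78, 80, 81, 82, 84, 86, 87, 88, 90, 92, 93, 94, 96, 98, 99, 100, 102, 104, 105, 106, 108, 110, 111, 112, 114, 115, 116, 117, 118, 120, 122, 123, 124, 126, 128, 129, 130, 132, 134, 135, 136}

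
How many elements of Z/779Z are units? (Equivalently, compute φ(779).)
An element a ∈ Z/779Z is a unit iff gcd(a, 779) = 1, so the number of units is φ(779). φ is multiplicative, with φ(p^e) = p^e − p^(e−1). Factorise 779 = 19 · 41. Then
  φ(779) = (19 − 1) · (41 − 1) = 18 · 40 = 720.

Final answer: Z/779Z has φ(779) = 720 units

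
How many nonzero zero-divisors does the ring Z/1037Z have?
Z/1037Z has 76 nonzero zero-divisors

In Z/1037Z each nonzero element is either a unit (gcd with 1037 is 1) or a zero-divisor (gcd > 1). The number of units is φ(1037): factorise 1037 = 17 · 61, so φ(1037) = (17 − 1) · (61 − 1) = 16 · 60 = 960. The nonzero elements number 1037 − 1 = 1036. Hence the nonzero zero-divisors number 1036 − 960 = 76.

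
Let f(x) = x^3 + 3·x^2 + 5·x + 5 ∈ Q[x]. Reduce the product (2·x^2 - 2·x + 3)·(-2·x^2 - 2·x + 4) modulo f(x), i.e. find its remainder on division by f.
First multiply in Q[x] without reducing: a · b = -4·x^4 + 6·x^2 - 14·x + 12. Now divide by f(x) = x^3 + 3·x^2 + 5·x + 5, eliminating the leading term at each step:
  leading term -4·x^4: subtract (-4·x)·f(x) = -4·x^4 - 12·x^3 - 20·x^2 - 20·x, leaving 12·x^3 + 26·x^2 + 6·x + 12
  leading term 12·x^3: subtract (12)·f(x) = 12·x^3 + 36·x^2 + 60·x + 60, leaving -10·x^2 - 54·x - 48
The degree is now < 3, so this is the remainder. Hence a · b ≡ -10·x^2 - 54·x - 48 in Q[x]/(f).

Final answer: a · b ≡ -10·x^2 - 54·x - 48 (mod f(x))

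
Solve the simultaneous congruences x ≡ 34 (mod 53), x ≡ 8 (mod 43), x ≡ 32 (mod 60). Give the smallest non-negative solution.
The moduli 53, 43, 60 are pairwise coprime, so by the CRT there is a unique solution mod 53·43·60 = 136740.
Solve by successive substitution. Start with x ≡ 34 (mod 53).
  Combine with x ≡ 8 (mod 43): write x = 34 + 53·t and require 34 + 53·t ≡ 8 (mod 43), i.e. 53·t ≡ 8 − 34 ≡ 17 (mod 43). Since 53^(−1) ≡ 13 (mod 43) (53 ≡ 10 (mod 43)), t ≡ 13·17 ≡ 6 (mod 43). So x ≡ 34 + 53·6 = 352 (mod 2279).
  Combine with x ≡ 32 (mod 60): write x = 352 + 2279·t and require 352 + 2279·t ≡ 32 (mod 60), i.e. 2279·t ≡ 32 − 352 ≡ 40 (mod 60). Since 2279^(−1) ≡ 59 (mod 60) (2279 ≡ 59 (mod 60)), t ≡ 59·40 ≡ 20 (mod 60). So x ≡ 352 + 2279·20 = 45932 (mod 136740).
Unique solution in [0, 136740): x = 45932.

Final answer: x ≡ 45932 (mod 136740); the representative in [0, 136740) is 45932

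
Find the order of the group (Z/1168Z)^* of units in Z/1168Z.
(Z/1168Z)^* consists of the classes a with gcd(a, 1168) = 1, so its order is φ(1168). φ is multiplicative, with φ(p^e) = p^e − p^(e−1). Factorise 1168 = 2^4 · 73. Then
  φ(1168) = (2^4 − 2^3) · (73 − 1) = 8 · 72 = 576.
Thus |(Z/1168Z)^*| = 576.

Final answer: |(Z/1168Z)^*| = 576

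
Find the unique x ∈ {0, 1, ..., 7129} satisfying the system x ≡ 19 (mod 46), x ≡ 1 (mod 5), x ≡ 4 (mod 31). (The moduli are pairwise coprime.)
x ≡ 4251 (mod 7130); the representative in [0, 7130) is 4251

The moduli 46, 5, 31 are pairwise coprime, so by the CRT there is a unique solution mod 46·5·31 = 7130.
Solve by successive substitution. Start with x ≡ 19 (mod 46).
  Combine with x ≡ 1 (mod 5): write x = 19 + 46·t and require 19 + 46·t ≡ 1 (mod 5), i.e. 46·t ≡ 1 − 19 ≡ 2 (mod 5). Since 46^(−1) ≡ 1 (mod 5) (46 ≡ 1 (mod 5)), t ≡ 1·2 ≡ 2 (mod 5). So x ≡ 19 + 46·2 = 111 (mod 230).
  Combine with x ≡ 4 (mod 31): write x = 111 + 230·t and require 111 + 230·t ≡ 4 (mod 31), i.e. 230·t ≡ 4 − 111 ≡ 17 (mod 31). Since 230^(−1) ≡ 12 (mod 31) (230 ≡ 13 (mod 31)), t ≡ 12·17 ≡ 18 (mod 31). So x ≡ 111 + 230·18 = 4251 (mod 7130).
Unique solution in [0, 7130): x = 4251.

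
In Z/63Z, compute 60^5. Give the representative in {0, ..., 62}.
9

Use repeated squaring. Binary(5) = 101. Walk through the bits of the exponent 5 left-to-right: at each bit after the leading one, square the running value, then multiply by 60 if the bit is 1 (always reducing mod 63):
  bit 1 = 1 (leading): start with 60.
  bit 2 = 0: square 60^2 = 3600 ≡ 9 (mod 63).
  bit 3 = 1: square 9^2 = 81 ≡ 18; bit is 1, so multiply 18·60 = 1080 ≡ 9 (mod 63).
Final value: 60^5 ≡ 9 (mod 63).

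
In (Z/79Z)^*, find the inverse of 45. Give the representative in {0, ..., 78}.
45^(−1) ≡ 72 (mod 79)

Apply the extended Euclidean algorithm to (79, 45), tracking rows (r, s, t) with s·79 + t·45 = r. Each division r_prev = q·r_cur + r_new produces the new row as (previous row) − q·(current row):
  row A: (79, 1, 0)   [1·79 + 0·45 = 79]
  row B: (45, 0, 1)   [0·79 + 1·45 = 45]
  79 = 1·45 + 34   → row C = row A − 1·row B = (34, 1, −1)   [check: 1·79 − 1·45 = 34]
  45 = 1·34 + 11   → row D = row B − 1·row C = (11, −1, 2)   [check: −1·79 + 2·45 = 11]
  34 = 3·11 + 1   → row E = row C − 3·row D = (1, 4, −7)   [check: 4·79 − 7·45 = 1]
  11 = 11·1 + 0   → remainder 0, stop. gcd = 1 (last nonzero row E).
The gcd is 1, so 45 is invertible mod 79. The last nonzero row gives 4·79 − 7·45 = 1, so t = −7. So 45^(−1) ≡ −7 ≡ 72 (mod 79). Verify: 45 · 72 = 3240 ≡ 1 (mod 79). ✓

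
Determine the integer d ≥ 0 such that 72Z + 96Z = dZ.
In the PID Z, (a, b) is generated by gcd(a, b). Compute gcd(96, 72) with the extended Euclidean algorithm, tracking rows (r, s, t) with s·96 + t·72 = r:
  row A: (96, 1, 0)   [1·96 + 0·72 = 96]
  row B: (72, 0, 1)   [0·96 + 1·72 = 72]
  96 = 1·72 + 24   → row C = row A − 1·row B = (24, 1, −1)   [check: 1·96 − 1·72 = 24]
  72 = 3·24 + 0   → remainder 0, stop. gcd = 24 (last nonzero row C).
So gcd(72, 96) = 24, with Bézout identity 1·96 − 1·72 = 24. Containment (⊇): the Bézout identity exhibits 24 as an element of (72, 96), giving (24) ⊆ (72, 96). Containment (⊆): since 24 | 72 and 24 | 96 (72 = 24·3, 96 = 24·4), every Z-linear combination of 72 and 96 is divisible by 24, so (72, 96) ⊆ (24). Therefore (72, 96) = (24), d = 24.

Final answer: (72, 96) = (24); d = 24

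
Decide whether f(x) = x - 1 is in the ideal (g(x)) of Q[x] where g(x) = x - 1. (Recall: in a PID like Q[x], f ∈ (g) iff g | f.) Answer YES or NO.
YES

In Q[x] the ideal (g) consists of all multiples of g, so f ∈ (g) iff g | f, i.e. iff the remainder of f on division by g is 0. Divide f by g (g is monic, so eliminate the leading term of the running remainder at each step):
  leading term x: subtract (1)·g(x) = x - 1, leaving 0
The remainder is 0, so f(x) = g(x) · h(x) with h(x) = 1. Hence g | f, i.e. f ∈ (g).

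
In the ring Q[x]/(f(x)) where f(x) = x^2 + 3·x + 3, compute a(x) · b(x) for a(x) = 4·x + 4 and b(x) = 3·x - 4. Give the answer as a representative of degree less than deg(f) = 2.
a · b ≡ -40·x - 52 (mod f(x))

First multiply in Q[x] without reducing: a · b = 12·x^2 - 4·x - 16. Now divide by f(x) = x^2 + 3·x + 3, eliminating the leading term at each step:
  leading term 12·x^2: subtract (12)·f(x) = 12·x^2 + 36·x + 36, leaving -40·x - 52
The degree is now < 2, so this is the remainder. Hence a · b ≡ -40·x - 52 in Q[x]/(f).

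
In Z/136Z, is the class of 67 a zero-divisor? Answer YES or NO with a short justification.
NO

gcd(67, 136) = 1, so 67 is a unit in Z/136Z (it has a multiplicative inverse). A unit cannot be a zero-divisor: if 67·b ≡ 0 then multiplying both sides by 67^(−1) gives b ≡ 0. So 67 is not a zero-divisor.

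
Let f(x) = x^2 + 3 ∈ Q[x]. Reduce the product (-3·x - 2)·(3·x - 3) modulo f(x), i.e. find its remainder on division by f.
First multiply in Q[x] without reducing: a · b = -9·x^2 + 3·x + 6. Now divide by f(x) = x^2 + 3, eliminating the leading term at each step:
  leading term -9·x^2: subtract (-9)·f(x) = -9·x^2 - 27, leaving 3·x + 33
The degree is now < 2, so this is the remainder. Hence a · b ≡ 3·x + 33 in Q[x]/(f).

Final answer: a · b ≡ 3·x + 33 (mod f(x))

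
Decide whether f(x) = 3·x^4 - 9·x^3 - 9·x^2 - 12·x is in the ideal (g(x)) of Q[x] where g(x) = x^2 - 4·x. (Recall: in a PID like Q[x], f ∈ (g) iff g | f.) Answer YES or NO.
In Q[x] the ideal (g) consists of all multiples of g, so f ∈ (g) iff g | f, i.e. iff the remainder of f on division by g is 0. Divide f by g (g is monic, so eliminate the leading term of the running remainder at each step):
  leading term 3·x^4: subtract (3·x^2)·g(x) = 3·x^4 - 12·x^3, leaving 3·x^3 - 9·x^2 - 12·x
  leading term 3·x^3: subtract (3·x)·g(x) = 3·x^3 - 12·x^2, leaving 3·x^2 - 12·x
  leading term 3·x^2: subtract (3)·g(x) = 3·x^2 - 12·x, leaving 0
The remainder is 0, so f(x) = g(x) · h(x) with h(x) = 3·x^2 + 3·x + 3. Hence g | f, i.e. f ∈ (g).

Final answer: YES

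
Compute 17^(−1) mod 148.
17^(−1) ≡ 61 (mod 148)

Apply the extended Euclidean algorithm to (148, 17), tracking rows (r, s, t) with s·148 + t·17 = r. Each division r_prev = q·r_cur + r_new produces the new row as (previous row) − q·(current row):
  row A: (148, 1, 0)   [1·148 + 0·17 = 148]
  row B: (17, 0, 1)   [0·148 + 1·17 = 17]
  148 = 8·17 + 12   → row C = row A − 8·row B = (12, 1, −8)   [check: 1·148 − 8·17 = 12]
  17 = 1·12 + 5   → row D = row B − 1·row C = (5, −1, 9)   [check: −1·148 + 9·17 = 5]
  12 = 2·5 + 2   → row E = row C − 2·row D = (2, 3, −26)   [check: 3·148 − 26·17 = 2]
  5 = 2·2 + 1   → row F = row D − 2·row E = (1, −7, 61)   [check: −7·148 + 61·17 = 1]
  2 = 2·1 + 0   → remainder 0, stop. gcd = 1 (last nonzero row F).
The gcd is 1, so 17 is invertible mod 148. The last nonzero row gives −7·148 + 61·17 = 1, so t = 61. So 17^(−1) ≡ 61 (mod 148). Verify: 17 · 61 = 1037 ≡ 1 (mod 148). ✓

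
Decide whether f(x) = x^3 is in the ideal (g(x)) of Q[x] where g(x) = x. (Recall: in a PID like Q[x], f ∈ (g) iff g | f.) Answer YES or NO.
In Q[x] the ideal (g) consists of all multiples of g, so f ∈ (g) iff g | f, i.e. iff the remainder of f on division by g is 0. Divide f by g (g is monic, so eliminate the leading term of the running remainder at each step):
  leading term x^3: subtract (x^2)·g(x) = x^3, leaving 0
The remainder is 0, so f(x) = g(x) · h(x) with h(x) = x^2. Hence g | f, i.e. f ∈ (g).

Final answer: YES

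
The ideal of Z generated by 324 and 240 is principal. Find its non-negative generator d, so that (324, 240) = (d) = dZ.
(324, 240) = (12); d = 12

In the PID Z, (a, b) is generated by gcd(a, b). Compute gcd(324, 240) with the extended Euclidean algorithm, tracking rows (r, s, t) with s·324 + t·240 = r:
  row A: (324, 1, 0)   [1·324 + 0·240 = 324]
  row B: (240, 0, 1)   [0·324 + 1·240 = 240]
  324 = 1·240 + 84   → row C = row A − 1·row B = (84, 1, −1)   [check: 1·324 − 1·240 = 84]
  240 = 2·84 + 72   → row D = row B − 2·row C = (72, −2, 3)   [check: −2·324 + 3·240 = 72]
  84 = 1·72 + 12   → row E = row C − 1·row D = (12, 3, −4)   [check: 3·324 − 4·240 = 12]
  72 = 6·12 + 0   → remainder 0, stop. gcd = 12 (last nonzero row E).
So gcd(324, 240) = 12, with Bézout identity 3·324 − 4·240 = 12. Containment (⊇): the Bézout identity exhibits 12 as an element of (324, 240), giving (12) ⊆ (324, 240). Containment (⊆): since 12 | 324 and 12 | 240 (324 = 12·27, 240 = 12·20), every Z-linear combination of 324 and 240 is divisible by 12, so (324, 240) ⊆ (12). Therefore (324, 240) = (12), d = 12.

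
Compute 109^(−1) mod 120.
109^(−1) ≡ 109 (mod 120)

Apply the extended Euclidean algorithm to (120, 109), tracking rows (r, s, t) with s·120 + t·109 = r. Each division r_prev = q·r_cur + r_new produces the new row as (previous row) − q·(current row):
  row A: (120, 1, 0)   [1·120 + 0·109 = 120]
  row B: (109, 0, 1)   [0·120 + 1·109 = 109]
  120 = 1·109 + 11   → row C = row A − 1·row B = (11, 1, −1)   [check: 1·120 − 1·109 = 11]
  109 = 9·11 + 10   → row D = row B − 9·row C = (10, −9, 10)   [check: −9·120 + 10·109 = 10]
  11 = 1·10 + 1   → row E = row C − 1·row D = (1, 10, −11)   [check: 10·120 − 11·109 = 1]
  10 = 10·1 + 0   → remainder 0, stop. gcd = 1 (last nonzero row E).
The gcd is 1, so 109 is invertible mod 120. The last nonzero row gives 10·120 − 11·109 = 1, so t = −11. So 109^(−1) ≡ −11 ≡ 109 (mod 120). Verify: 109 · 109 = 11881 ≡ 1 (mod 120). ✓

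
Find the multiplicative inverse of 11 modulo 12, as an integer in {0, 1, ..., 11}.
Apply the extended Euclidean algorithm to (12, 11), tracking rows (r, s, t) with s·12 + t·11 = r. Each division r_prev = q·r_cur + r_new produces the new row as (previous row) − q·(current row):
  row A: (12, 1, 0)   [1·12 + 0·11 = 12]
  row B: (11, 0, 1)   [0·12 + 1·11 = 11]
  12 = 1·11 + 1   → row C = row A − 1·row B = (1, 1, −1)   [check: 1·12 − 1·11 = 1]
  11 = 11·1 + 0   → remainder 0, stop. gcd = 1 (last nonzero row C).
The gcd is 1, so 11 is invertible mod 12. The last nonzero row gives 1·12 − 1·11 = 1, so t = −1. So 11^(−1) ≡ −1 ≡ 11 (mod 12). Verify: 11 · 11 = 121 ≡ 1 (mod 12). ✓

Final answer: 11^(−1) ≡ 11 (mod 12)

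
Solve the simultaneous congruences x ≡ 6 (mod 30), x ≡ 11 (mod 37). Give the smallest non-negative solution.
The moduli 30, 37 are pairwise coprime, so by the CRT there is a unique solution mod 30·37 = 1110.
Solve by successive substitution. Start with x ≡ 6 (mod 30).
  Combine with x ≡ 11 (mod 37): write x = 6 + 30·t and require 6 + 30·t ≡ 11 (mod 37), i.e. 30·t ≡ 11 − 6 ≡ 5 (mod 37). Since 30^(−1) ≡ 21 (mod 37), t ≡ 21·5 ≡ 31 (mod 37). So x ≡ 6 + 30·31 = 936 (mod 1110).
Unique solution in [0, 1110): x = 936.

Final answer: x ≡ 936 (mod 1110); the representative in [0, 1110) is 936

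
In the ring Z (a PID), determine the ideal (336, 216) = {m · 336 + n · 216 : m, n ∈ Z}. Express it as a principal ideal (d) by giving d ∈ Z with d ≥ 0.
In the PID Z, (a, b) is generated by gcd(a, b). Compute gcd(336, 216) with the extended Euclidean algorithm, tracking rows (r, s, t) with s·336 + t·216 = r:
  row A: (336, 1, 0)   [1·336 + 0·216 = 336]
  row B: (216, 0, 1)   [0·336 + 1·216 = 216]
  336 = 1·216 + 120   → row C = row A − 1·row B = (120, 1, −1)   [check: 1·336 − 1·216 = 120]
  216 = 1·120 + 96   → row D = row B − 1·row C = (96, −1, 2)   [check: −1·336 + 2·216 = 96]
  120 = 1·96 + 24   → row E = row C − 1·row D = (24, 2, −3)   [check: 2·336 − 3·216 = 24]
  96 = 4·24 + 0   → remainder 0, stop. gcd = 24 (last nonzero row E).
So gcd(336, 216) = 24, with Bézout identity 2·336 − 3·216 = 24. Containment (⊇): the Bézout identity exhibits 24 as an element of (336, 216), giving (24) ⊆ (336, 216). Containment (⊆): since 24 | 336 and 24 | 216 (336 = 24·14, 216 = 24·9), every Z-linear combination of 336 and 216 is divisible by 24, so (336, 216) ⊆ (24). Therefore (336, 216) = (24), d = 24.

Final answer: (336, 216) = (24); d = 24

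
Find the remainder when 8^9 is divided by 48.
Use repeated squaring. Binary(9) = 1001. Walk through the bits of the exponent 9 left-to-right: at each bit after the leading one, square the running value, then multiply by 8 if the bit is 1 (always reducing mod 48):
  bit 1 = 1 (leading): start with 8.
  bit 2 = 0: square 8^2 = 64 ≡ 16 (mod 48).
  bit 3 = 0: square 16^2 = 256 ≡ 16 (mod 48).
  bit 4 = 1: square 16^2 = 256 ≡ 16; bit is 1, so multiply 16·8 = 128 ≡ 32 (mod 48).
Final value: 8^9 ≡ 32 (mod 48).

Final answer: 32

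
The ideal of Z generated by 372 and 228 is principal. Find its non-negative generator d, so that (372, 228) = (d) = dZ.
In the PID Z, (a, b) is generated by gcd(a, b). Compute gcd(372, 228) with the extended Euclidean algorithm, tracking rows (r, s, t) with s·372 + t·228 = r:
  row A: (372, 1, 0)   [1·372 + 0·228 = 372]
  row B: (228, 0, 1)   [0·372 + 1·228 = 228]
  372 = 1·228 + 144   → row C = row A − 1·row B = (144, 1, −1)   [check: 1·372 − 1·228 = 144]
  228 = 1·144 + 84   → row D = row B − 1·row C = (84, −1, 2)   [check: −1·372 + 2·228 = 84]
  144 = 1·84 + 60   → row E = row C − 1·row D = (60, 2, −3)   [check: 2·372 − 3·228 = 60]
  84 = 1·60 + 24   → row F = row D − 1·row E = (24, −3, 5)   [check: −3·372 + 5·228 = 24]
  60 = 2·24 + 12   → row G = row E − 2·row F = (12, 8, −13)   [check: 8·372 − 13·228 = 12]
  24 = 2·12 + 0   → remainder 0, stop. gcd = 12 (last nonzero row G).
So gcd(372, 228) = 12, with Bézout identity 8·372 − 13·228 = 12. Containment (⊇): the Bézout identity exhibits 12 as an element of (372, 228), giving (12) ⊆ (372, 228). Containment (⊆): since 12 | 372 and 12 | 228 (372 = 12·31, 228 = 12·19), every Z-linear combination of 372 and 228 is divisible by 12, so (372, 228) ⊆ (12). Therefore (372, 228) = (12), d = 12.

Final answer: (372, 228) = (12); d = 12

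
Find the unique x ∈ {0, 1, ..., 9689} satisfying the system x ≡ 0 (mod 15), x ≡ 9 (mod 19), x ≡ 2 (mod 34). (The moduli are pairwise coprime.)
The moduli 15, 19, 34 are pairwise coprime, so by the CRT there is a unique solution mod 15·19·34 = 9690.
Solve by successive substitution. Start with x ≡ 0 (mod 15).
  Combine with x ≡ 9 (mod 19): write x = 15·t and require 15·t ≡ 9 (mod 19). Since 15^(−1) ≡ 14 (mod 19), t ≡ 14·9 ≡ 12 (mod 19). So x ≡ 15·12 = 180 (mod 285).
  Combine with x ≡ 2 (mod 34): write x = 180 + 285·t and require 180 + 285·t ≡ 2 (mod 34), i.e. 285·t ≡ 2 − 180 ≡ 26 (mod 34). Since 285^(−1) ≡ 21 (mod 34) (285 ≡ 13 (mod 34)), t ≡ 21·26 ≡ 2 (mod 34). So x ≡ 180 + 285·2 = 750 (mod 9690).
Unique solution in [0, 9690): x = 750.

Final answer: x ≡ 750 (mod 9690); the representative in [0, 9690) is 750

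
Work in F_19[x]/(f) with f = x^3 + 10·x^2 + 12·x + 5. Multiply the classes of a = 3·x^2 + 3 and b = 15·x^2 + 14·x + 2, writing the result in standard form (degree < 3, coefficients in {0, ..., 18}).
a · b ≡ x + 13 (mod f(x))

Multiply as integer polynomials: a · b = 45·x^4 + 42·x^3 + 51·x^2 + 42·x + 6. Reducing coefficients mod 19: a · b ≡ 7·x^4 + 4·x^3 + 13·x^2 + 4·x + 6. Now divide by f(x) = x^3 + 10·x^2 + 12·x + 5 in F_19[x], eliminating the leading term at each step:
  leading term 7·x^4: subtract (7·x)·f(x) = 7·x^4 + 13·x^3 + 8·x^2 + 16·x, leaving 10·x^3 + 5·x^2 + 7·x + 6 (coefficients mod 19)
  leading term 10·x^3: subtract (10)·f(x) = 10·x^3 + 5·x^2 + 6·x + 12, leaving x + 13 (coefficients mod 19)
The degree is now < 3, so this is the remainder. Hence a · b ≡ x + 13 in F_19[x]/(f).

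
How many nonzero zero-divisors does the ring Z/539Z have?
Z/539Z has 118 nonzero zero-divisors

In Z/539Z each nonzero element is either a unit (gcd with 539 is 1) or a zero-divisor (gcd > 1). The number of units is φ(539): factorise 539 = 7^2 · 11, so φ(539) = (7^2 − 7^1) · (11 − 1) = 42 · 10 = 420. The nonzero elements number 539 − 1 = 538. Hence the nonzero zero-divisors number 538 − 420 = 118.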